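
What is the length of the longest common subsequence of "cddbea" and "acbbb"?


LCS of "cddbea" and "acbbb"
DP table:
           a    c    b    b    b
      0    0    0    0    0    0
  c   0    0    1    1    1    1
  d   0    0    1    1    1    1
  d   0    0    1    1    1    1
  b   0    0    1    2    2    2
  e   0    0    1    2    2    2
  a   0    1    1    2    2    2
LCS length = dp[6][5] = 2

2


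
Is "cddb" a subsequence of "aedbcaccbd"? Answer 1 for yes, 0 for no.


Check if "cddb" is a subsequence of "aedbcaccbd"
Greedy scan:
  Position 0 ('a'): no match needed
  Position 1 ('e'): no match needed
  Position 2 ('d'): no match needed
  Position 3 ('b'): no match needed
  Position 4 ('c'): matches sub[0] = 'c'
  Position 5 ('a'): no match needed
  Position 6 ('c'): no match needed
  Position 7 ('c'): no match needed
  Position 8 ('b'): no match needed
  Position 9 ('d'): matches sub[1] = 'd'
Only matched 2/4 characters => not a subsequence

0


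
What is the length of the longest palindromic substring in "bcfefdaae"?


Input: "bcfefdaae"
Checking substrings for palindromes:
  [2:5] "fef" (len 3) => palindrome
  [6:8] "aa" (len 2) => palindrome
Longest palindromic substring: "fef" with length 3

3


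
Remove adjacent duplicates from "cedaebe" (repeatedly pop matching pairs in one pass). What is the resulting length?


Input: cedaebe
Stack-based adjacent duplicate removal:
  Read 'c': push. Stack: c
  Read 'e': push. Stack: ce
  Read 'd': push. Stack: ced
  Read 'a': push. Stack: ceda
  Read 'e': push. Stack: cedae
  Read 'b': push. Stack: cedaeb
  Read 'e': push. Stack: cedaebe
Final stack: "cedaebe" (length 7)

7


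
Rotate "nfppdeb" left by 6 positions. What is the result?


Input: "nfppdeb", rotate left by 6
First 6 characters: "nfppde"
Remaining characters: "b"
Concatenate remaining + first: "b" + "nfppde" = "bnfppde"

bnfppde


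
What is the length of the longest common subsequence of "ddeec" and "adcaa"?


LCS of "ddeec" and "adcaa"
DP table:
           a    d    c    a    a
      0    0    0    0    0    0
  d   0    0    1    1    1    1
  d   0    0    1    1    1    1
  e   0    0    1    1    1    1
  e   0    0    1    1    1    1
  c   0    0    1    2    2    2
LCS length = dp[5][5] = 2

2


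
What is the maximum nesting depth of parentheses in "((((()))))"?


Input: "((((()))))"
Tracking depth:
  Position 0 '(': depth becomes 1
  Position 1 '(': depth becomes 2
  Position 2 '(': depth becomes 3
  Position 3 '(': depth becomes 4
  Position 4 '(': depth becomes 5
  Position 5 ')': depth becomes 4
  Position 6 ')': depth becomes 3
  Position 7 ')': depth becomes 2
  Position 8 ')': depth becomes 1
  Position 9 ')': depth becomes 0
Maximum depth reached: 5

5


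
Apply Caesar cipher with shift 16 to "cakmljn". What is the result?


Caesar cipher: shift "cakmljn" by 16
  'c' (pos 2) + 16 = pos 18 = 's'
  'a' (pos 0) + 16 = pos 16 = 'q'
  'k' (pos 10) + 16 = pos 0 = 'a'
  'm' (pos 12) + 16 = pos 2 = 'c'
  'l' (pos 11) + 16 = pos 1 = 'b'
  'j' (pos 9) + 16 = pos 25 = 'z'
  'n' (pos 13) + 16 = pos 3 = 'd'
Result: sqacbzd

sqacbzd


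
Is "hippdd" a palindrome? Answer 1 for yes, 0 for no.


Input: hippdd
Reversed: ddppih
  Compare pos 0 ('h') with pos 5 ('d'): MISMATCH
  Compare pos 1 ('i') with pos 4 ('d'): MISMATCH
  Compare pos 2 ('p') with pos 3 ('p'): match
Result: not a palindrome

0


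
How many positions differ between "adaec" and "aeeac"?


Comparing "adaec" and "aeeac" position by position:
  Position 0: 'a' vs 'a' => same
  Position 1: 'd' vs 'e' => DIFFER
  Position 2: 'a' vs 'e' => DIFFER
  Position 3: 'e' vs 'a' => DIFFER
  Position 4: 'c' vs 'c' => same
Positions that differ: 3

3


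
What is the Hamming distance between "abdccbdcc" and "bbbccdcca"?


Comparing "abdccbdcc" and "bbbccdcca" position by position:
  Position 0: 'a' vs 'b' => differ
  Position 1: 'b' vs 'b' => same
  Position 2: 'd' vs 'b' => differ
  Position 3: 'c' vs 'c' => same
  Position 4: 'c' vs 'c' => same
  Position 5: 'b' vs 'd' => differ
  Position 6: 'd' vs 'c' => differ
  Position 7: 'c' vs 'c' => same
  Position 8: 'c' vs 'a' => differ
Total differences (Hamming distance): 5

5


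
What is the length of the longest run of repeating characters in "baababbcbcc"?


Input: "baababbcbcc"
Scanning for longest run:
  Position 1 ('a'): new char, reset run to 1
  Position 2 ('a'): continues run of 'a', length=2
  Position 3 ('b'): new char, reset run to 1
  Position 4 ('a'): new char, reset run to 1
  Position 5 ('b'): new char, reset run to 1
  Position 6 ('b'): continues run of 'b', length=2
  Position 7 ('c'): new char, reset run to 1
  Position 8 ('b'): new char, reset run to 1
  Position 9 ('c'): new char, reset run to 1
  Position 10 ('c'): continues run of 'c', length=2
Longest run: 'a' with length 2

2


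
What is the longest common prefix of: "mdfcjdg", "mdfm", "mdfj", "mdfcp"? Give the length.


Words: mdfcjdg, mdfm, mdfj, mdfcp
  Position 0: all 'm' => match
  Position 1: all 'd' => match
  Position 2: all 'f' => match
  Position 3: ('c', 'm', 'j', 'c') => mismatch, stop
LCP = "mdf" (length 3)

3


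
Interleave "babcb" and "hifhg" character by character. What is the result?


Interleaving "babcb" and "hifhg":
  Position 0: 'b' from first, 'h' from second => "bh"
  Position 1: 'a' from first, 'i' from second => "ai"
  Position 2: 'b' from first, 'f' from second => "bf"
  Position 3: 'c' from first, 'h' from second => "ch"
  Position 4: 'b' from first, 'g' from second => "bg"
Result: bhaibfchbg

bhaibfchbg


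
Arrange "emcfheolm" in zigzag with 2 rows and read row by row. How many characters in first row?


Zigzag "emcfheolm" into 2 rows:
Placing characters:
  'e' => row 0
  'm' => row 1
  'c' => row 0
  'f' => row 1
  'h' => row 0
  'e' => row 1
  'o' => row 0
  'l' => row 1
  'm' => row 0
Rows:
  Row 0: "echom"
  Row 1: "mfel"
First row length: 5

5


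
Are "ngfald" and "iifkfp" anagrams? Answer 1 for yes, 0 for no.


Strings: "ngfald", "iifkfp"
Sorted first:  adfgln
Sorted second: ffiikp
Differ at position 0: 'a' vs 'f' => not anagrams

0


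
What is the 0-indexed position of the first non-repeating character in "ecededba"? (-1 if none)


Input: ecededba
Character frequencies:
  'a': 1
  'b': 1
  'c': 1
  'd': 2
  'e': 3
Scanning left to right for freq == 1:
  Position 0 ('e'): freq=3, skip
  Position 1 ('c'): unique! => answer = 1

1


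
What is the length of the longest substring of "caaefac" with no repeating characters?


Input: "caaefac"
Sliding window (track last position of each char):
  Position 0 ('c'): window [0,0] length 1 -- new best
  Position 1 ('a'): window [0,1] length 2 -- new best
  Position 2 ('a'): repeat (last at 1), move window start to 2
  Position 2 ('a'): window [2,2] length 1
  Position 3 ('e'): window [2,3] length 2
  Position 4 ('f'): window [2,4] length 3 -- new best
  Position 5 ('a'): repeat (last at 2), move window start to 3
  Position 5 ('a'): window [3,5] length 3
  Position 6 ('c'): window [3,6] length 4 -- new best
Longest substring with no repeats: "efac" with length 4

4


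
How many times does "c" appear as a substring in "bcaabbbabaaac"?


Searching for "c" in "bcaabbbabaaac"
Scanning each position:
  Position 0: "b" => no
  Position 1: "c" => MATCH
  Position 2: "a" => no
  Position 3: "a" => no
  Position 4: "b" => no
  Position 5: "b" => no
  Position 6: "b" => no
  Position 7: "a" => no
  Position 8: "b" => no
  Position 9: "a" => no
  Position 10: "a" => no
  Position 11: "a" => no
  Position 12: "c" => MATCH
Total occurrences: 2

2


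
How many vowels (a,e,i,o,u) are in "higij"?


Input: higij
Checking each character:
  'h' at position 0: consonant
  'i' at position 1: vowel (running total: 1)
  'g' at position 2: consonant
  'i' at position 3: vowel (running total: 2)
  'j' at position 4: consonant
Total vowels: 2

2


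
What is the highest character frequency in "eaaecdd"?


Input: eaaecdd
Character counts:
  'a': 2
  'c': 1
  'd': 2
  'e': 2
Maximum frequency: 2

2


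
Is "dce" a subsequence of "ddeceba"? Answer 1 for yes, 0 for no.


Check if "dce" is a subsequence of "ddeceba"
Greedy scan:
  Position 0 ('d'): matches sub[0] = 'd'
  Position 1 ('d'): no match needed
  Position 2 ('e'): no match needed
  Position 3 ('c'): matches sub[1] = 'c'
  Position 4 ('e'): matches sub[2] = 'e'
  Position 5 ('b'): no match needed
  Position 6 ('a'): no match needed
All 3 characters matched => is a subsequence

1


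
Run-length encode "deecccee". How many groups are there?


Input: deecccee
Scanning for consecutive runs:
  Group 1: 'd' x 1 (positions 0-0)
  Group 2: 'e' x 2 (positions 1-2)
  Group 3: 'c' x 3 (positions 3-5)
  Group 4: 'e' x 2 (positions 6-7)
Total groups: 4

4


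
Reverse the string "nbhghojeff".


Input: nbhghojeff
Reading characters right to left:
  Position 9: 'f'
  Position 8: 'f'
  Position 7: 'e'
  Position 6: 'j'
  Position 5: 'o'
  Position 4: 'h'
  Position 3: 'g'
  Position 2: 'h'
  Position 1: 'b'
  Position 0: 'n'
Reversed: ffejohghbn

ffejohghbn


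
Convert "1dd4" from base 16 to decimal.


Input: "1dd4" in base 16
Positional expansion:
  Digit '1' (value 1) x 16^3 = 4096
  Digit 'd' (value 13) x 16^2 = 3328
  Digit 'd' (value 13) x 16^1 = 208
  Digit '4' (value 4) x 16^0 = 4
Sum = 7636

7636


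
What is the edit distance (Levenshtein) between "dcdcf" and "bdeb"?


Computing edit distance: "dcdcf" -> "bdeb"
DP table:
           b    d    e    b
      0    1    2    3    4
  d   1    1    1    2    3
  c   2    2    2    2    3
  d   3    3    2    3    3
  c   4    4    3    3    4
  f   5    5    4    4    4
Edit distance = dp[5][4] = 4

4


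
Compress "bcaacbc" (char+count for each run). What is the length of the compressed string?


Input: bcaacbc
Runs:
  'b' x 1 => "b1"
  'c' x 1 => "c1"
  'a' x 2 => "a2"
  'c' x 1 => "c1"
  'b' x 1 => "b1"
  'c' x 1 => "c1"
Compressed: "b1c1a2c1b1c1"
Compressed length: 12

12


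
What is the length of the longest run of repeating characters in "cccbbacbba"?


Input: "cccbbacbba"
Scanning for longest run:
  Position 1 ('c'): continues run of 'c', length=2
  Position 2 ('c'): continues run of 'c', length=3
  Position 3 ('b'): new char, reset run to 1
  Position 4 ('b'): continues run of 'b', length=2
  Position 5 ('a'): new char, reset run to 1
  Position 6 ('c'): new char, reset run to 1
  Position 7 ('b'): new char, reset run to 1
  Position 8 ('b'): continues run of 'b', length=2
  Position 9 ('a'): new char, reset run to 1
Longest run: 'c' with length 3

3


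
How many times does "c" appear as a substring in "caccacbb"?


Searching for "c" in "caccacbb"
Scanning each position:
  Position 0: "c" => MATCH
  Position 1: "a" => no
  Position 2: "c" => MATCH
  Position 3: "c" => MATCH
  Position 4: "a" => no
  Position 5: "c" => MATCH
  Position 6: "b" => no
  Position 7: "b" => no
Total occurrences: 4

4


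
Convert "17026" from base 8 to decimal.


Input: "17026" in base 8
Positional expansion:
  Digit '1' (value 1) x 8^4 = 4096
  Digit '7' (value 7) x 8^3 = 3584
  Digit '0' (value 0) x 8^2 = 0
  Digit '2' (value 2) x 8^1 = 16
  Digit '6' (value 6) x 8^0 = 6
Sum = 7702

7702


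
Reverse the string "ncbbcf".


Input: ncbbcf
Reading characters right to left:
  Position 5: 'f'
  Position 4: 'c'
  Position 3: 'b'
  Position 2: 'b'
  Position 1: 'c'
  Position 0: 'n'
Reversed: fcbbcn

fcbbcn


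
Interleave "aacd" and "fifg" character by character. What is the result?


Interleaving "aacd" and "fifg":
  Position 0: 'a' from first, 'f' from second => "af"
  Position 1: 'a' from first, 'i' from second => "ai"
  Position 2: 'c' from first, 'f' from second => "cf"
  Position 3: 'd' from first, 'g' from second => "dg"
Result: afaicfdg

afaicfdg


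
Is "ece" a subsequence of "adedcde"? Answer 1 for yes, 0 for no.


Check if "ece" is a subsequence of "adedcde"
Greedy scan:
  Position 0 ('a'): no match needed
  Position 1 ('d'): no match needed
  Position 2 ('e'): matches sub[0] = 'e'
  Position 3 ('d'): no match needed
  Position 4 ('c'): matches sub[1] = 'c'
  Position 5 ('d'): no match needed
  Position 6 ('e'): matches sub[2] = 'e'
All 3 characters matched => is a subsequence

1


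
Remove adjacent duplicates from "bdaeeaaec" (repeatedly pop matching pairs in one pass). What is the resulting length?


Input: bdaeeaaec
Stack-based adjacent duplicate removal:
  Read 'b': push. Stack: b
  Read 'd': push. Stack: bd
  Read 'a': push. Stack: bda
  Read 'e': push. Stack: bdae
  Read 'e': matches stack top 'e' => pop. Stack: bda
  Read 'a': matches stack top 'a' => pop. Stack: bd
  Read 'a': push. Stack: bda
  Read 'e': push. Stack: bdae
  Read 'c': push. Stack: bdaec
Final stack: "bdaec" (length 5)

5


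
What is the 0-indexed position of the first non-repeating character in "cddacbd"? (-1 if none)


Input: cddacbd
Character frequencies:
  'a': 1
  'b': 1
  'c': 2
  'd': 3
Scanning left to right for freq == 1:
  Position 0 ('c'): freq=2, skip
  Position 1 ('d'): freq=3, skip
  Position 2 ('d'): freq=3, skip
  Position 3 ('a'): unique! => answer = 3

3


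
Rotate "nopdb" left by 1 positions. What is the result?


Input: "nopdb", rotate left by 1
First 1 characters: "n"
Remaining characters: "opdb"
Concatenate remaining + first: "opdb" + "n" = "opdbn"

opdbn


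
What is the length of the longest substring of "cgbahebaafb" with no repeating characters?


Input: "cgbahebaafb"
Sliding window (track last position of each char):
  Position 0 ('c'): window [0,0] length 1 -- new best
  Position 1 ('g'): window [0,1] length 2 -- new best
  Position 2 ('b'): window [0,2] length 3 -- new best
  Position 3 ('a'): window [0,3] length 4 -- new best
  Position 4 ('h'): window [0,4] length 5 -- new best
  Position 5 ('e'): window [0,5] length 6 -- new best
  Position 6 ('b'): repeat (last at 2), move window start to 3
  Position 6 ('b'): window [3,6] length 4
  Position 7 ('a'): repeat (last at 3), move window start to 4
  Position 7 ('a'): window [4,7] length 4
  Position 8 ('a'): repeat (last at 7), move window start to 8
  Position 8 ('a'): window [8,8] length 1
  Position 9 ('f'): window [8,9] length 2
  Position 10 ('b'): window [8,10] length 3
Longest substring with no repeats: "cgbahe" with length 6

6


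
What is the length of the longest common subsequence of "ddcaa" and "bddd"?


LCS of "ddcaa" and "bddd"
DP table:
           b    d    d    d
      0    0    0    0    0
  d   0    0    1    1    1
  d   0    0    1    2    2
  c   0    0    1    2    2
  a   0    0    1    2    2
  a   0    0    1    2    2
LCS length = dp[5][4] = 2

2


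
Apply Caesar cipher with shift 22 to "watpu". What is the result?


Caesar cipher: shift "watpu" by 22
  'w' (pos 22) + 22 = pos 18 = 's'
  'a' (pos 0) + 22 = pos 22 = 'w'
  't' (pos 19) + 22 = pos 15 = 'p'
  'p' (pos 15) + 22 = pos 11 = 'l'
  'u' (pos 20) + 22 = pos 16 = 'q'
Result: swplq

swplq


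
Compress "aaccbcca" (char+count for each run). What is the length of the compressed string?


Input: aaccbcca
Runs:
  'a' x 2 => "a2"
  'c' x 2 => "c2"
  'b' x 1 => "b1"
  'c' x 2 => "c2"
  'a' x 1 => "a1"
Compressed: "a2c2b1c2a1"
Compressed length: 10

10


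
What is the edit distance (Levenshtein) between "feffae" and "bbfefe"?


Computing edit distance: "feffae" -> "bbfefe"
DP table:
           b    b    f    e    f    e
      0    1    2    3    4    5    6
  f   1    1    2    2    3    4    5
  e   2    2    2    3    2    3    4
  f   3    3    3    2    3    2    3
  f   4    4    4    3    3    3    3
  a   5    5    5    4    4    4    4
  e   6    6    6    5    4    5    4
Edit distance = dp[6][6] = 4

4


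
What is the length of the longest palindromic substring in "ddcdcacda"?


Input: "ddcdcacda"
Checking substrings for palindromes:
  [3:8] "dcacd" (len 5) => palindrome
  [1:4] "dcd" (len 3) => palindrome
  [2:5] "cdc" (len 3) => palindrome
  [4:7] "cac" (len 3) => palindrome
  [0:2] "dd" (len 2) => palindrome
Longest palindromic substring: "dcacd" with length 5

5


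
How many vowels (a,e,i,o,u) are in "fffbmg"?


Input: fffbmg
Checking each character:
  'f' at position 0: consonant
  'f' at position 1: consonant
  'f' at position 2: consonant
  'b' at position 3: consonant
  'm' at position 4: consonant
  'g' at position 5: consonant
Total vowels: 0

0


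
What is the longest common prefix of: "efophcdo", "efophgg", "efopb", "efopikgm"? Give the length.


Words: efophcdo, efophgg, efopb, efopikgm
  Position 0: all 'e' => match
  Position 1: all 'f' => match
  Position 2: all 'o' => match
  Position 3: all 'p' => match
  Position 4: ('h', 'h', 'b', 'i') => mismatch, stop
LCP = "efop" (length 4)

4


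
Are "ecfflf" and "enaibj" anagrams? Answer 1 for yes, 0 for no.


Strings: "ecfflf", "enaibj"
Sorted first:  cefffl
Sorted second: abeijn
Differ at position 0: 'c' vs 'a' => not anagrams

0


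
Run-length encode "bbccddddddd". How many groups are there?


Input: bbccddddddd
Scanning for consecutive runs:
  Group 1: 'b' x 2 (positions 0-1)
  Group 2: 'c' x 2 (positions 2-3)
  Group 3: 'd' x 7 (positions 4-10)
Total groups: 3

3


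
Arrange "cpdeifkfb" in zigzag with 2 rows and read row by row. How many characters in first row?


Zigzag "cpdeifkfb" into 2 rows:
Placing characters:
  'c' => row 0
  'p' => row 1
  'd' => row 0
  'e' => row 1
  'i' => row 0
  'f' => row 1
  'k' => row 0
  'f' => row 1
  'b' => row 0
Rows:
  Row 0: "cdikb"
  Row 1: "peff"
First row length: 5

5


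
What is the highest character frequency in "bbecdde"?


Input: bbecdde
Character counts:
  'b': 2
  'c': 1
  'd': 2
  'e': 2
Maximum frequency: 2

2


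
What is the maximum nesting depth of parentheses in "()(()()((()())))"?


Input: "()(()()((()())))"
Tracking depth:
  Position 0 '(': depth becomes 1
  Position 1 ')': depth becomes 0
  Position 2 '(': depth becomes 1
  Position 3 '(': depth becomes 2
  Position 4 ')': depth becomes 1
  Position 5 '(': depth becomes 2
  Position 6 ')': depth becomes 1
  Position 7 '(': depth becomes 2
  Position 8 '(': depth becomes 3
  Position 9 '(': depth becomes 4
  Position 10 ')': depth becomes 3
  Position 11 '(': depth becomes 4
  Position 12 ')': depth becomes 3
  Position 13 ')': depth becomes 2
  Position 14 ')': depth becomes 1
  Position 15 ')': depth becomes 0
Maximum depth reached: 4

4


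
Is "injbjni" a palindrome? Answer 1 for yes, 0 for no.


Input: injbjni
Reversed: injbjni
  Compare pos 0 ('i') with pos 6 ('i'): match
  Compare pos 1 ('n') with pos 5 ('n'): match
  Compare pos 2 ('j') with pos 4 ('j'): match
Result: palindrome

1


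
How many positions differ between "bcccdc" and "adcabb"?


Comparing "bcccdc" and "adcabb" position by position:
  Position 0: 'b' vs 'a' => DIFFER
  Position 1: 'c' vs 'd' => DIFFER
  Position 2: 'c' vs 'c' => same
  Position 3: 'c' vs 'a' => DIFFER
  Position 4: 'd' vs 'b' => DIFFER
  Position 5: 'c' vs 'b' => DIFFER
Positions that differ: 5

5


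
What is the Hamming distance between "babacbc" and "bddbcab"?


Comparing "babacbc" and "bddbcab" position by position:
  Position 0: 'b' vs 'b' => same
  Position 1: 'a' vs 'd' => differ
  Position 2: 'b' vs 'd' => differ
  Position 3: 'a' vs 'b' => differ
  Position 4: 'c' vs 'c' => same
  Position 5: 'b' vs 'a' => differ
  Position 6: 'c' vs 'b' => differ
Total differences (Hamming distance): 5

5


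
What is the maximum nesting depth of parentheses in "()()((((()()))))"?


Input: "()()((((()()))))"
Tracking depth:
  Position 0 '(': depth becomes 1
  Position 1 ')': depth becomes 0
  Position 2 '(': depth becomes 1
  Position 3 ')': depth becomes 0
  Position 4 '(': depth becomes 1
  Position 5 '(': depth becomes 2
  Position 6 '(': depth becomes 3
  Position 7 '(': depth becomes 4
  Position 8 '(': depth becomes 5
  Position 9 ')': depth becomes 4
  Position 10 '(': depth becomes 5
  Position 11 ')': depth becomes 4
  Position 12 ')': depth becomes 3
  Position 13 ')': depth becomes 2
  Position 14 ')': depth becomes 1
  Position 15 ')': depth becomes 0
Maximum depth reached: 5

5


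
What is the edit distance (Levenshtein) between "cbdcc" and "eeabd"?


Computing edit distance: "cbdcc" -> "eeabd"
DP table:
           e    e    a    b    d
      0    1    2    3    4    5
  c   1    1    2    3    4    5
  b   2    2    2    3    3    4
  d   3    3    3    3    4    3
  c   4    4    4    4    4    4
  c   5    5    5    5    5    5
Edit distance = dp[5][5] = 5

5


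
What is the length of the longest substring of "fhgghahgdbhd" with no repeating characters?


Input: "fhgghahgdbhd"
Sliding window (track last position of each char):
  Position 0 ('f'): window [0,0] length 1 -- new best
  Position 1 ('h'): window [0,1] length 2 -- new best
  Position 2 ('g'): window [0,2] length 3 -- new best
  Position 3 ('g'): repeat (last at 2), move window start to 3
  Position 3 ('g'): window [3,3] length 1
  Position 4 ('h'): window [3,4] length 2
  Position 5 ('a'): window [3,5] length 3
  Position 6 ('h'): repeat (last at 4), move window start to 5
  Position 6 ('h'): window [5,6] length 2
  Position 7 ('g'): window [5,7] length 3
  Position 8 ('d'): window [5,8] length 4 -- new best
  Position 9 ('b'): window [5,9] length 5 -- new best
  Position 10 ('h'): repeat (last at 6), move window start to 7
  Position 10 ('h'): window [7,10] length 4
  Position 11 ('d'): repeat (last at 8), move window start to 9
  Position 11 ('d'): window [9,11] length 3
Longest substring with no repeats: "ahgdb" with length 5

5


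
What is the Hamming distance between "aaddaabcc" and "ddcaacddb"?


Comparing "aaddaabcc" and "ddcaacddb" position by position:
  Position 0: 'a' vs 'd' => differ
  Position 1: 'a' vs 'd' => differ
  Position 2: 'd' vs 'c' => differ
  Position 3: 'd' vs 'a' => differ
  Position 4: 'a' vs 'a' => same
  Position 5: 'a' vs 'c' => differ
  Position 6: 'b' vs 'd' => differ
  Position 7: 'c' vs 'd' => differ
  Position 8: 'c' vs 'b' => differ
Total differences (Hamming distance): 8

8


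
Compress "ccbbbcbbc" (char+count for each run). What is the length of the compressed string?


Input: ccbbbcbbc
Runs:
  'c' x 2 => "c2"
  'b' x 3 => "b3"
  'c' x 1 => "c1"
  'b' x 2 => "b2"
  'c' x 1 => "c1"
Compressed: "c2b3c1b2c1"
Compressed length: 10

10


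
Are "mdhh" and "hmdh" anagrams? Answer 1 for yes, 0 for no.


Strings: "mdhh", "hmdh"
Sorted first:  dhhm
Sorted second: dhhm
Sorted forms match => anagrams

1


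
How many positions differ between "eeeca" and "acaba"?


Comparing "eeeca" and "acaba" position by position:
  Position 0: 'e' vs 'a' => DIFFER
  Position 1: 'e' vs 'c' => DIFFER
  Position 2: 'e' vs 'a' => DIFFER
  Position 3: 'c' vs 'b' => DIFFER
  Position 4: 'a' vs 'a' => same
Positions that differ: 4

4


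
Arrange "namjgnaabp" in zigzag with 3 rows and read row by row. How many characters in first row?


Zigzag "namjgnaabp" into 3 rows:
Placing characters:
  'n' => row 0
  'a' => row 1
  'm' => row 2
  'j' => row 1
  'g' => row 0
  'n' => row 1
  'a' => row 2
  'a' => row 1
  'b' => row 0
  'p' => row 1
Rows:
  Row 0: "ngb"
  Row 1: "ajnap"
  Row 2: "ma"
First row length: 3

3


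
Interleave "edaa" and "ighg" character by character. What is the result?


Interleaving "edaa" and "ighg":
  Position 0: 'e' from first, 'i' from second => "ei"
  Position 1: 'd' from first, 'g' from second => "dg"
  Position 2: 'a' from first, 'h' from second => "ah"
  Position 3: 'a' from first, 'g' from second => "ag"
Result: eidgahag

eidgahag


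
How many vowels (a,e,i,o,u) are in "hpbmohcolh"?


Input: hpbmohcolh
Checking each character:
  'h' at position 0: consonant
  'p' at position 1: consonant
  'b' at position 2: consonant
  'm' at position 3: consonant
  'o' at position 4: vowel (running total: 1)
  'h' at position 5: consonant
  'c' at position 6: consonant
  'o' at position 7: vowel (running total: 2)
  'l' at position 8: consonant
  'h' at position 9: consonant
Total vowels: 2

2


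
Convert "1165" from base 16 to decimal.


Input: "1165" in base 16
Positional expansion:
  Digit '1' (value 1) x 16^3 = 4096
  Digit '1' (value 1) x 16^2 = 256
  Digit '6' (value 6) x 16^1 = 96
  Digit '5' (value 5) x 16^0 = 5
Sum = 4453

4453


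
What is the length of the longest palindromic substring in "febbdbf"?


Input: "febbdbf"
Checking substrings for palindromes:
  [3:6] "bdb" (len 3) => palindrome
  [2:4] "bb" (len 2) => palindrome
Longest palindromic substring: "bdb" with length 3

3


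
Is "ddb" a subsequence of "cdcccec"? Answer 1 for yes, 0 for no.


Check if "ddb" is a subsequence of "cdcccec"
Greedy scan:
  Position 0 ('c'): no match needed
  Position 1 ('d'): matches sub[0] = 'd'
  Position 2 ('c'): no match needed
  Position 3 ('c'): no match needed
  Position 4 ('c'): no match needed
  Position 5 ('e'): no match needed
  Position 6 ('c'): no match needed
Only matched 1/3 characters => not a subsequence

0


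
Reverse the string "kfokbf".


Input: kfokbf
Reading characters right to left:
  Position 5: 'f'
  Position 4: 'b'
  Position 3: 'k'
  Position 2: 'o'
  Position 1: 'f'
  Position 0: 'k'
Reversed: fbkofk

fbkofk


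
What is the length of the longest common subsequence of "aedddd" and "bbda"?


LCS of "aedddd" and "bbda"
DP table:
           b    b    d    a
      0    0    0    0    0
  a   0    0    0    0    1
  e   0    0    0    0    1
  d   0    0    0    1    1
  d   0    0    0    1    1
  d   0    0    0    1    1
  d   0    0    0    1    1
LCS length = dp[6][4] = 1

1


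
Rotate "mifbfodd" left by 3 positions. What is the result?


Input: "mifbfodd", rotate left by 3
First 3 characters: "mif"
Remaining characters: "bfodd"
Concatenate remaining + first: "bfodd" + "mif" = "bfoddmif"

bfoddmif


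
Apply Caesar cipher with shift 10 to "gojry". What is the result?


Caesar cipher: shift "gojry" by 10
  'g' (pos 6) + 10 = pos 16 = 'q'
  'o' (pos 14) + 10 = pos 24 = 'y'
  'j' (pos 9) + 10 = pos 19 = 't'
  'r' (pos 17) + 10 = pos 1 = 'b'
  'y' (pos 24) + 10 = pos 8 = 'i'
Result: qytbi

qytbi


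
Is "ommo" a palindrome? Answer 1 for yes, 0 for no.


Input: ommo
Reversed: ommo
  Compare pos 0 ('o') with pos 3 ('o'): match
  Compare pos 1 ('m') with pos 2 ('m'): match
Result: palindrome

1


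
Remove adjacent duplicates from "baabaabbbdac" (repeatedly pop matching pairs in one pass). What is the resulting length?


Input: baabaabbbdac
Stack-based adjacent duplicate removal:
  Read 'b': push. Stack: b
  Read 'a': push. Stack: ba
  Read 'a': matches stack top 'a' => pop. Stack: b
  Read 'b': matches stack top 'b' => pop. Stack: (empty)
  Read 'a': push. Stack: a
  Read 'a': matches stack top 'a' => pop. Stack: (empty)
  Read 'b': push. Stack: b
  Read 'b': matches stack top 'b' => pop. Stack: (empty)
  Read 'b': push. Stack: b
  Read 'd': push. Stack: bd
  Read 'a': push. Stack: bda
  Read 'c': push. Stack: bdac
Final stack: "bdac" (length 4)

4


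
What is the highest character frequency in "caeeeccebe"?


Input: caeeeccebe
Character counts:
  'a': 1
  'b': 1
  'c': 3
  'e': 5
Maximum frequency: 5

5


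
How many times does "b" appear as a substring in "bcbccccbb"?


Searching for "b" in "bcbccccbb"
Scanning each position:
  Position 0: "b" => MATCH
  Position 1: "c" => no
  Position 2: "b" => MATCH
  Position 3: "c" => no
  Position 4: "c" => no
  Position 5: "c" => no
  Position 6: "c" => no
  Position 7: "b" => MATCH
  Position 8: "b" => MATCH
Total occurrences: 4

4


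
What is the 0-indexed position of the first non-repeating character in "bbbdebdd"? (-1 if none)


Input: bbbdebdd
Character frequencies:
  'b': 4
  'd': 3
  'e': 1
Scanning left to right for freq == 1:
  Position 0 ('b'): freq=4, skip
  Position 1 ('b'): freq=4, skip
  Position 2 ('b'): freq=4, skip
  Position 3 ('d'): freq=3, skip
  Position 4 ('e'): unique! => answer = 4

4


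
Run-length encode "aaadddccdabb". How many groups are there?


Input: aaadddccdabb
Scanning for consecutive runs:
  Group 1: 'a' x 3 (positions 0-2)
  Group 2: 'd' x 3 (positions 3-5)
  Group 3: 'c' x 2 (positions 6-7)
  Group 4: 'd' x 1 (positions 8-8)
  Group 5: 'a' x 1 (positions 9-9)
  Group 6: 'b' x 2 (positions 10-11)
Total groups: 6

6


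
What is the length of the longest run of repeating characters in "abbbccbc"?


Input: "abbbccbc"
Scanning for longest run:
  Position 1 ('b'): new char, reset run to 1
  Position 2 ('b'): continues run of 'b', length=2
  Position 3 ('b'): continues run of 'b', length=3
  Position 4 ('c'): new char, reset run to 1
  Position 5 ('c'): continues run of 'c', length=2
  Position 6 ('b'): new char, reset run to 1
  Position 7 ('c'): new char, reset run to 1
Longest run: 'b' with length 3

3


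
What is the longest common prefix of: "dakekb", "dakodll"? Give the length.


Words: dakekb, dakodll
  Position 0: all 'd' => match
  Position 1: all 'a' => match
  Position 2: all 'k' => match
  Position 3: ('e', 'o') => mismatch, stop
LCP = "dak" (length 3)

3


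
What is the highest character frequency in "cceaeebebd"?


Input: cceaeebebd
Character counts:
  'a': 1
  'b': 2
  'c': 2
  'd': 1
  'e': 4
Maximum frequency: 4

4


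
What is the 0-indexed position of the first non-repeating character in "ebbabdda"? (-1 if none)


Input: ebbabdda
Character frequencies:
  'a': 2
  'b': 3
  'd': 2
  'e': 1
Scanning left to right for freq == 1:
  Position 0 ('e'): unique! => answer = 0

0


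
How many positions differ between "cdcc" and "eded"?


Comparing "cdcc" and "eded" position by position:
  Position 0: 'c' vs 'e' => DIFFER
  Position 1: 'd' vs 'd' => same
  Position 2: 'c' vs 'e' => DIFFER
  Position 3: 'c' vs 'd' => DIFFER
Positions that differ: 3

3


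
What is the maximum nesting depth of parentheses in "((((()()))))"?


Input: "((((()()))))"
Tracking depth:
  Position 0 '(': depth becomes 1
  Position 1 '(': depth becomes 2
  Position 2 '(': depth becomes 3
  Position 3 '(': depth becomes 4
  Position 4 '(': depth becomes 5
  Position 5 ')': depth becomes 4
  Position 6 '(': depth becomes 5
  Position 7 ')': depth becomes 4
  Position 8 ')': depth becomes 3
  Position 9 ')': depth becomes 2
  Position 10 ')': depth becomes 1
  Position 11 ')': depth becomes 0
Maximum depth reached: 5

5


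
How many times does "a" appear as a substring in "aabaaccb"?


Searching for "a" in "aabaaccb"
Scanning each position:
  Position 0: "a" => MATCH
  Position 1: "a" => MATCH
  Position 2: "b" => no
  Position 3: "a" => MATCH
  Position 4: "a" => MATCH
  Position 5: "c" => no
  Position 6: "c" => no
  Position 7: "b" => no
Total occurrences: 4

4


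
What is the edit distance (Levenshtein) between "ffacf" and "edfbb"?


Computing edit distance: "ffacf" -> "edfbb"
DP table:
           e    d    f    b    b
      0    1    2    3    4    5
  f   1    1    2    2    3    4
  f   2    2    2    2    3    4
  a   3    3    3    3    3    4
  c   4    4    4    4    4    4
  f   5    5    5    4    5    5
Edit distance = dp[5][5] = 5

5


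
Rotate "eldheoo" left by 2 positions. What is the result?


Input: "eldheoo", rotate left by 2
First 2 characters: "el"
Remaining characters: "dheoo"
Concatenate remaining + first: "dheoo" + "el" = "dheooel"

dheooel


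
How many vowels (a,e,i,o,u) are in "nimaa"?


Input: nimaa
Checking each character:
  'n' at position 0: consonant
  'i' at position 1: vowel (running total: 1)
  'm' at position 2: consonant
  'a' at position 3: vowel (running total: 2)
  'a' at position 4: vowel (running total: 3)
Total vowels: 3

3


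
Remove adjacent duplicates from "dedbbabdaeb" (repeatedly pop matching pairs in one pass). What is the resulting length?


Input: dedbbabdaeb
Stack-based adjacent duplicate removal:
  Read 'd': push. Stack: d
  Read 'e': push. Stack: de
  Read 'd': push. Stack: ded
  Read 'b': push. Stack: dedb
  Read 'b': matches stack top 'b' => pop. Stack: ded
  Read 'a': push. Stack: deda
  Read 'b': push. Stack: dedab
  Read 'd': push. Stack: dedabd
  Read 'a': push. Stack: dedabda
  Read 'e': push. Stack: dedabdae
  Read 'b': push. Stack: dedabdaeb
Final stack: "dedabdaeb" (length 9)

9


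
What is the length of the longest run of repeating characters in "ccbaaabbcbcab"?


Input: "ccbaaabbcbcab"
Scanning for longest run:
  Position 1 ('c'): continues run of 'c', length=2
  Position 2 ('b'): new char, reset run to 1
  Position 3 ('a'): new char, reset run to 1
  Position 4 ('a'): continues run of 'a', length=2
  Position 5 ('a'): continues run of 'a', length=3
  Position 6 ('b'): new char, reset run to 1
  Position 7 ('b'): continues run of 'b', length=2
  Position 8 ('c'): new char, reset run to 1
  Position 9 ('b'): new char, reset run to 1
  Position 10 ('c'): new char, reset run to 1
  Position 11 ('a'): new char, reset run to 1
  Position 12 ('b'): new char, reset run to 1
Longest run: 'a' with length 3

3


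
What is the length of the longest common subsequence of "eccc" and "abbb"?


LCS of "eccc" and "abbb"
DP table:
           a    b    b    b
      0    0    0    0    0
  e   0    0    0    0    0
  c   0    0    0    0    0
  c   0    0    0    0    0
  c   0    0    0    0    0
LCS length = dp[4][4] = 0

0


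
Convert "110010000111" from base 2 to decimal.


Input: "110010000111" in base 2
Positional expansion:
  Digit '1' (value 1) x 2^11 = 2048
  Digit '1' (value 1) x 2^10 = 1024
  Digit '0' (value 0) x 2^9 = 0
  Digit '0' (value 0) x 2^8 = 0
  Digit '1' (value 1) x 2^7 = 128
  Digit '0' (value 0) x 2^6 = 0
  Digit '0' (value 0) x 2^5 = 0
  Digit '0' (value 0) x 2^4 = 0
  Digit '0' (value 0) x 2^3 = 0
  Digit '1' (value 1) x 2^2 = 4
  Digit '1' (value 1) x 2^1 = 2
  Digit '1' (value 1) x 2^0 = 1
Sum = 3207

3207


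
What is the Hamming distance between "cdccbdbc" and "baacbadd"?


Comparing "cdccbdbc" and "baacbadd" position by position:
  Position 0: 'c' vs 'b' => differ
  Position 1: 'd' vs 'a' => differ
  Position 2: 'c' vs 'a' => differ
  Position 3: 'c' vs 'c' => same
  Position 4: 'b' vs 'b' => same
  Position 5: 'd' vs 'a' => differ
  Position 6: 'b' vs 'd' => differ
  Position 7: 'c' vs 'd' => differ
Total differences (Hamming distance): 6

6


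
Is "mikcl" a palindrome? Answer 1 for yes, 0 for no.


Input: mikcl
Reversed: lckim
  Compare pos 0 ('m') with pos 4 ('l'): MISMATCH
  Compare pos 1 ('i') with pos 3 ('c'): MISMATCH
Result: not a palindrome

0


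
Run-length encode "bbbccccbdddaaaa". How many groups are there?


Input: bbbccccbdddaaaa
Scanning for consecutive runs:
  Group 1: 'b' x 3 (positions 0-2)
  Group 2: 'c' x 4 (positions 3-6)
  Group 3: 'b' x 1 (positions 7-7)
  Group 4: 'd' x 3 (positions 8-10)
  Group 5: 'a' x 4 (positions 11-14)
Total groups: 5

5


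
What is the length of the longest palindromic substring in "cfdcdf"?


Input: "cfdcdf"
Checking substrings for palindromes:
  [1:6] "fdcdf" (len 5) => palindrome
  [2:5] "dcd" (len 3) => palindrome
Longest palindromic substring: "fdcdf" with length 5

5


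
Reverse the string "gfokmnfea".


Input: gfokmnfea
Reading characters right to left:
  Position 8: 'a'
  Position 7: 'e'
  Position 6: 'f'
  Position 5: 'n'
  Position 4: 'm'
  Position 3: 'k'
  Position 2: 'o'
  Position 1: 'f'
  Position 0: 'g'
Reversed: aefnmkofg

aefnmkofg


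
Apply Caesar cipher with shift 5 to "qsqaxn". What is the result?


Caesar cipher: shift "qsqaxn" by 5
  'q' (pos 16) + 5 = pos 21 = 'v'
  's' (pos 18) + 5 = pos 23 = 'x'
  'q' (pos 16) + 5 = pos 21 = 'v'
  'a' (pos 0) + 5 = pos 5 = 'f'
  'x' (pos 23) + 5 = pos 2 = 'c'
  'n' (pos 13) + 5 = pos 18 = 's'
Result: vxvfcs

vxvfcs


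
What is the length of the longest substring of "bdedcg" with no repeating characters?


Input: "bdedcg"
Sliding window (track last position of each char):
  Position 0 ('b'): window [0,0] length 1 -- new best
  Position 1 ('d'): window [0,1] length 2 -- new best
  Position 2 ('e'): window [0,2] length 3 -- new best
  Position 3 ('d'): repeat (last at 1), move window start to 2
  Position 3 ('d'): window [2,3] length 2
  Position 4 ('c'): window [2,4] length 3
  Position 5 ('g'): window [2,5] length 4 -- new best
Longest substring with no repeats: "edcg" with length 4

4


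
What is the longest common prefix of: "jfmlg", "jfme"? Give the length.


Words: jfmlg, jfme
  Position 0: all 'j' => match
  Position 1: all 'f' => match
  Position 2: all 'm' => match
  Position 3: ('l', 'e') => mismatch, stop
LCP = "jfm" (length 3)

3


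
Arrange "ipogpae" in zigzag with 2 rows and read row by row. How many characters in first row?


Zigzag "ipogpae" into 2 rows:
Placing characters:
  'i' => row 0
  'p' => row 1
  'o' => row 0
  'g' => row 1
  'p' => row 0
  'a' => row 1
  'e' => row 0
Rows:
  Row 0: "iope"
  Row 1: "pga"
First row length: 4

4


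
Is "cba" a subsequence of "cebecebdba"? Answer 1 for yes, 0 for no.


Check if "cba" is a subsequence of "cebecebdba"
Greedy scan:
  Position 0 ('c'): matches sub[0] = 'c'
  Position 1 ('e'): no match needed
  Position 2 ('b'): matches sub[1] = 'b'
  Position 3 ('e'): no match needed
  Position 4 ('c'): no match needed
  Position 5 ('e'): no match needed
  Position 6 ('b'): no match needed
  Position 7 ('d'): no match needed
  Position 8 ('b'): no match needed
  Position 9 ('a'): matches sub[2] = 'a'
All 3 characters matched => is a subsequence

1


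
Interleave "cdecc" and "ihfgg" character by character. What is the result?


Interleaving "cdecc" and "ihfgg":
  Position 0: 'c' from first, 'i' from second => "ci"
  Position 1: 'd' from first, 'h' from second => "dh"
  Position 2: 'e' from first, 'f' from second => "ef"
  Position 3: 'c' from first, 'g' from second => "cg"
  Position 4: 'c' from first, 'g' from second => "cg"
Result: cidhefcgcg

cidhefcgcg


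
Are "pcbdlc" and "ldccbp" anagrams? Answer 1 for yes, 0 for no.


Strings: "pcbdlc", "ldccbp"
Sorted first:  bccdlp
Sorted second: bccdlp
Sorted forms match => anagrams

1


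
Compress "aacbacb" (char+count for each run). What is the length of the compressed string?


Input: aacbacb
Runs:
  'a' x 2 => "a2"
  'c' x 1 => "c1"
  'b' x 1 => "b1"
  'a' x 1 => "a1"
  'c' x 1 => "c1"
  'b' x 1 => "b1"
Compressed: "a2c1b1a1c1b1"
Compressed length: 12

12


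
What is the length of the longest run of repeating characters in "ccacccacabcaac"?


Input: "ccacccacabcaac"
Scanning for longest run:
  Position 1 ('c'): continues run of 'c', length=2
  Position 2 ('a'): new char, reset run to 1
  Position 3 ('c'): new char, reset run to 1
  Position 4 ('c'): continues run of 'c', length=2
  Position 5 ('c'): continues run of 'c', length=3
  Position 6 ('a'): new char, reset run to 1
  Position 7 ('c'): new char, reset run to 1
  Position 8 ('a'): new char, reset run to 1
  Position 9 ('b'): new char, reset run to 1
  Position 10 ('c'): new char, reset run to 1
  Position 11 ('a'): new char, reset run to 1
  Position 12 ('a'): continues run of 'a', length=2
  Position 13 ('c'): new char, reset run to 1
Longest run: 'c' with length 3

3


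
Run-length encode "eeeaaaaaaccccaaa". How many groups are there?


Input: eeeaaaaaaccccaaa
Scanning for consecutive runs:
  Group 1: 'e' x 3 (positions 0-2)
  Group 2: 'a' x 6 (positions 3-8)
  Group 3: 'c' x 4 (positions 9-12)
  Group 4: 'a' x 3 (positions 13-15)
Total groups: 4

4


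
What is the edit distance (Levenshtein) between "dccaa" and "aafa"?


Computing edit distance: "dccaa" -> "aafa"
DP table:
           a    a    f    a
      0    1    2    3    4
  d   1    1    2    3    4
  c   2    2    2    3    4
  c   3    3    3    3    4
  a   4    3    3    4    3
  a   5    4    3    4    4
Edit distance = dp[5][4] = 4

4


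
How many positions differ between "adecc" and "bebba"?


Comparing "adecc" and "bebba" position by position:
  Position 0: 'a' vs 'b' => DIFFER
  Position 1: 'd' vs 'e' => DIFFER
  Position 2: 'e' vs 'b' => DIFFER
  Position 3: 'c' vs 'b' => DIFFER
  Position 4: 'c' vs 'a' => DIFFER
Positions that differ: 5

5
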